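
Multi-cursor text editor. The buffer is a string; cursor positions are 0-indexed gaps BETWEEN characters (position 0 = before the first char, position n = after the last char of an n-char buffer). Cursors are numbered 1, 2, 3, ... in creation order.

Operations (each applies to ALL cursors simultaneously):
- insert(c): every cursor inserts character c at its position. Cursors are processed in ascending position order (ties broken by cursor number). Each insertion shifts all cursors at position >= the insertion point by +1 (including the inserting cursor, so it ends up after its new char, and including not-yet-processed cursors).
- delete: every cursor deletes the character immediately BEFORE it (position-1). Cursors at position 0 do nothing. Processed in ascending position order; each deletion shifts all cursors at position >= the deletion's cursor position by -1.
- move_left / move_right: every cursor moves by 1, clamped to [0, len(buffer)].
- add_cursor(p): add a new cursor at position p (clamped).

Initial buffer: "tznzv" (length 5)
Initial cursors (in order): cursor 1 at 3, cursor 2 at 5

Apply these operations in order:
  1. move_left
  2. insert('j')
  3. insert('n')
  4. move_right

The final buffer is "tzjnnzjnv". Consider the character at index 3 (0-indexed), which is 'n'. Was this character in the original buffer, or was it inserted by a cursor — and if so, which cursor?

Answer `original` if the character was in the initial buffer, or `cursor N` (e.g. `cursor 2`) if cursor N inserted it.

After op 1 (move_left): buffer="tznzv" (len 5), cursors c1@2 c2@4, authorship .....
After op 2 (insert('j')): buffer="tzjnzjv" (len 7), cursors c1@3 c2@6, authorship ..1..2.
After op 3 (insert('n')): buffer="tzjnnzjnv" (len 9), cursors c1@4 c2@8, authorship ..11..22.
After op 4 (move_right): buffer="tzjnnzjnv" (len 9), cursors c1@5 c2@9, authorship ..11..22.
Authorship (.=original, N=cursor N): . . 1 1 . . 2 2 .
Index 3: author = 1

Answer: cursor 1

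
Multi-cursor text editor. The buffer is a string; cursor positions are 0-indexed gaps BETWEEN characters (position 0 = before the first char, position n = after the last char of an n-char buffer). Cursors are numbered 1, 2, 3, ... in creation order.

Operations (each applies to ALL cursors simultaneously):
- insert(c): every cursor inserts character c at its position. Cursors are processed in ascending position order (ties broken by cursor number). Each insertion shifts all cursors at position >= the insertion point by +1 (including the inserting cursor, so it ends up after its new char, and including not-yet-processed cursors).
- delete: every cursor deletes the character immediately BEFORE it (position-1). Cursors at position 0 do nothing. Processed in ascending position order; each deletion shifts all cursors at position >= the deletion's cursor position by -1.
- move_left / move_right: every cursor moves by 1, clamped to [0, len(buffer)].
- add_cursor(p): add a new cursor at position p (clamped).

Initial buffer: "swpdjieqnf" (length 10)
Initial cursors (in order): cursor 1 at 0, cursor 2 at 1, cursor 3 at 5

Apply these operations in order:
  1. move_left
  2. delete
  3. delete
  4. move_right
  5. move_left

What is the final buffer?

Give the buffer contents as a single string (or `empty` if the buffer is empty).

Answer: swjieqnf

Derivation:
After op 1 (move_left): buffer="swpdjieqnf" (len 10), cursors c1@0 c2@0 c3@4, authorship ..........
After op 2 (delete): buffer="swpjieqnf" (len 9), cursors c1@0 c2@0 c3@3, authorship .........
After op 3 (delete): buffer="swjieqnf" (len 8), cursors c1@0 c2@0 c3@2, authorship ........
After op 4 (move_right): buffer="swjieqnf" (len 8), cursors c1@1 c2@1 c3@3, authorship ........
After op 5 (move_left): buffer="swjieqnf" (len 8), cursors c1@0 c2@0 c3@2, authorship ........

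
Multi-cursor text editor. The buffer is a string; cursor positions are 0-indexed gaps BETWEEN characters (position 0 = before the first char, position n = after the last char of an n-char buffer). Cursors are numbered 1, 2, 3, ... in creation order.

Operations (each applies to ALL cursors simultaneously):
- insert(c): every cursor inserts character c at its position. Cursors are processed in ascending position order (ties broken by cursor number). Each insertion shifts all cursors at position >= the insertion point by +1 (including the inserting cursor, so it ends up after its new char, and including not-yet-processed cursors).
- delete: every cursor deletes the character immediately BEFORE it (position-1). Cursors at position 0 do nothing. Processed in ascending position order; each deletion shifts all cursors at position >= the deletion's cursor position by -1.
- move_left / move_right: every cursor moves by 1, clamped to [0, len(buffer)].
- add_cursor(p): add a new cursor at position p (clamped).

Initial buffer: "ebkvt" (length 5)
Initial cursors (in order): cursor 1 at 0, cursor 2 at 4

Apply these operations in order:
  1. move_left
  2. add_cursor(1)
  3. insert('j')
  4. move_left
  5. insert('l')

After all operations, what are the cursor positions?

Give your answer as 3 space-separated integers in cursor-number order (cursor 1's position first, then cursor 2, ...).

Answer: 1 8 4

Derivation:
After op 1 (move_left): buffer="ebkvt" (len 5), cursors c1@0 c2@3, authorship .....
After op 2 (add_cursor(1)): buffer="ebkvt" (len 5), cursors c1@0 c3@1 c2@3, authorship .....
After op 3 (insert('j')): buffer="jejbkjvt" (len 8), cursors c1@1 c3@3 c2@6, authorship 1.3..2..
After op 4 (move_left): buffer="jejbkjvt" (len 8), cursors c1@0 c3@2 c2@5, authorship 1.3..2..
After op 5 (insert('l')): buffer="ljeljbkljvt" (len 11), cursors c1@1 c3@4 c2@8, authorship 11.33..22..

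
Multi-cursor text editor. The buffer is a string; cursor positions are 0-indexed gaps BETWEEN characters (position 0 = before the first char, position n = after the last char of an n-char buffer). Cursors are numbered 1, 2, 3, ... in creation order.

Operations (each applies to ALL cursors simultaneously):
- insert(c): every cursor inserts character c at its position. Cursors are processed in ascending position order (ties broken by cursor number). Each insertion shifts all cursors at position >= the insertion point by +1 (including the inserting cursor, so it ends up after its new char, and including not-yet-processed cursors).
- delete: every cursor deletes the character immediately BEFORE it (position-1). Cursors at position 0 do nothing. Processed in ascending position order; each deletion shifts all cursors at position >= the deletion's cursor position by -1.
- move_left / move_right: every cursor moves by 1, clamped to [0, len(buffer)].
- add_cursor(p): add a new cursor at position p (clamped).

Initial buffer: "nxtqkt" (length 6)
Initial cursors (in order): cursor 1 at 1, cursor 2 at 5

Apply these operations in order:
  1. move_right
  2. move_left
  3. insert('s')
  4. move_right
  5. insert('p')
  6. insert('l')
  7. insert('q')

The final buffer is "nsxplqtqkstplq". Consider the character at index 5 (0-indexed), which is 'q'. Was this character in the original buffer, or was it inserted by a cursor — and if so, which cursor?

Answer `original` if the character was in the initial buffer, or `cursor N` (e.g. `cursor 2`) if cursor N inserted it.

After op 1 (move_right): buffer="nxtqkt" (len 6), cursors c1@2 c2@6, authorship ......
After op 2 (move_left): buffer="nxtqkt" (len 6), cursors c1@1 c2@5, authorship ......
After op 3 (insert('s')): buffer="nsxtqkst" (len 8), cursors c1@2 c2@7, authorship .1....2.
After op 4 (move_right): buffer="nsxtqkst" (len 8), cursors c1@3 c2@8, authorship .1....2.
After op 5 (insert('p')): buffer="nsxptqkstp" (len 10), cursors c1@4 c2@10, authorship .1.1...2.2
After op 6 (insert('l')): buffer="nsxpltqkstpl" (len 12), cursors c1@5 c2@12, authorship .1.11...2.22
After op 7 (insert('q')): buffer="nsxplqtqkstplq" (len 14), cursors c1@6 c2@14, authorship .1.111...2.222
Authorship (.=original, N=cursor N): . 1 . 1 1 1 . . . 2 . 2 2 2
Index 5: author = 1

Answer: cursor 1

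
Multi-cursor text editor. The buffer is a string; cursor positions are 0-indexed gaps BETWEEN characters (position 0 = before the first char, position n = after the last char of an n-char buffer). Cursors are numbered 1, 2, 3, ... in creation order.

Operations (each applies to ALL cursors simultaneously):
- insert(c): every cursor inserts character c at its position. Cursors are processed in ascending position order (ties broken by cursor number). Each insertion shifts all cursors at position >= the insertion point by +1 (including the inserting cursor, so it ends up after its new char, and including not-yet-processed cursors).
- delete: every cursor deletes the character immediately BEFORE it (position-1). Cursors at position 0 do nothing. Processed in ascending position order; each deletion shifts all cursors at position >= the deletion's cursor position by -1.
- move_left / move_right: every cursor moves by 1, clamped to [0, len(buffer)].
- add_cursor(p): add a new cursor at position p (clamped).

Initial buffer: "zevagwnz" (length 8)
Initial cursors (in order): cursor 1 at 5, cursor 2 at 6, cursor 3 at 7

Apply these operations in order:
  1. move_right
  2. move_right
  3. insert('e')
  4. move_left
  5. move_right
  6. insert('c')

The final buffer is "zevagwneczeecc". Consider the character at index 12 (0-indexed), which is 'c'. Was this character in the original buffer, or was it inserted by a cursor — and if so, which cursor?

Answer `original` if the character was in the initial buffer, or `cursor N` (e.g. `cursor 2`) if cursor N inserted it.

After op 1 (move_right): buffer="zevagwnz" (len 8), cursors c1@6 c2@7 c3@8, authorship ........
After op 2 (move_right): buffer="zevagwnz" (len 8), cursors c1@7 c2@8 c3@8, authorship ........
After op 3 (insert('e')): buffer="zevagwnezee" (len 11), cursors c1@8 c2@11 c3@11, authorship .......1.23
After op 4 (move_left): buffer="zevagwnezee" (len 11), cursors c1@7 c2@10 c3@10, authorship .......1.23
After op 5 (move_right): buffer="zevagwnezee" (len 11), cursors c1@8 c2@11 c3@11, authorship .......1.23
After op 6 (insert('c')): buffer="zevagwneczeecc" (len 14), cursors c1@9 c2@14 c3@14, authorship .......11.2323
Authorship (.=original, N=cursor N): . . . . . . . 1 1 . 2 3 2 3
Index 12: author = 2

Answer: cursor 2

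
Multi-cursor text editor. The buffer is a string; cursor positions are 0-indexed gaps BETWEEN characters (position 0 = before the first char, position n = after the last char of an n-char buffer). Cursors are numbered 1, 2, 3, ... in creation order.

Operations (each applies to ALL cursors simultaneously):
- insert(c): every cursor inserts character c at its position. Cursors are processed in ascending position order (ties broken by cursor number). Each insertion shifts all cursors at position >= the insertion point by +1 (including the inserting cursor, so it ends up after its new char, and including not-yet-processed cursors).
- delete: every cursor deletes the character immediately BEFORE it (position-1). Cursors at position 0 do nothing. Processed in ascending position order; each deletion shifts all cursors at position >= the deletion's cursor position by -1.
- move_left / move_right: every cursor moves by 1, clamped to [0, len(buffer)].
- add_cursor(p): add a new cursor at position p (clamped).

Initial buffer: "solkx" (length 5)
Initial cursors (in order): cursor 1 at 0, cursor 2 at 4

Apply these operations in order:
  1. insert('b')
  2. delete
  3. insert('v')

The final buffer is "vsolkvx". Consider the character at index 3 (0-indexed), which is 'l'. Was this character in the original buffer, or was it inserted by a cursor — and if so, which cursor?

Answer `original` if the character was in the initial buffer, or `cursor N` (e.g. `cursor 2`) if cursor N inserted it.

Answer: original

Derivation:
After op 1 (insert('b')): buffer="bsolkbx" (len 7), cursors c1@1 c2@6, authorship 1....2.
After op 2 (delete): buffer="solkx" (len 5), cursors c1@0 c2@4, authorship .....
After op 3 (insert('v')): buffer="vsolkvx" (len 7), cursors c1@1 c2@6, authorship 1....2.
Authorship (.=original, N=cursor N): 1 . . . . 2 .
Index 3: author = original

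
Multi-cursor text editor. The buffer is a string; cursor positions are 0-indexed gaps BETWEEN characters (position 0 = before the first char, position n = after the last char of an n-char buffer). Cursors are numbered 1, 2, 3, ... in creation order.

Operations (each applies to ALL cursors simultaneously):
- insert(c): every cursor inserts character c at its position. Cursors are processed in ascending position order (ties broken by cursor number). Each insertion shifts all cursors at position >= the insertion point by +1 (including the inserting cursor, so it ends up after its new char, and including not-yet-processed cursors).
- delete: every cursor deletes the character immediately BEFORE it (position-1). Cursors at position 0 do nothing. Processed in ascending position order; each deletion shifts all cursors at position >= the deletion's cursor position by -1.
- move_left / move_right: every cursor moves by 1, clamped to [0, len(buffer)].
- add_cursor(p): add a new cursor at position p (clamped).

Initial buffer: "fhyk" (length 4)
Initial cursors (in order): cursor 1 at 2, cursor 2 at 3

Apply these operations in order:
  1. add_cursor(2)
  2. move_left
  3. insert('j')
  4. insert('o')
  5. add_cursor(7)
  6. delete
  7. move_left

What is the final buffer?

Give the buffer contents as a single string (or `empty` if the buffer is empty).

Answer: fjjhyk

Derivation:
After op 1 (add_cursor(2)): buffer="fhyk" (len 4), cursors c1@2 c3@2 c2@3, authorship ....
After op 2 (move_left): buffer="fhyk" (len 4), cursors c1@1 c3@1 c2@2, authorship ....
After op 3 (insert('j')): buffer="fjjhjyk" (len 7), cursors c1@3 c3@3 c2@5, authorship .13.2..
After op 4 (insert('o')): buffer="fjjoohjoyk" (len 10), cursors c1@5 c3@5 c2@8, authorship .1313.22..
After op 5 (add_cursor(7)): buffer="fjjoohjoyk" (len 10), cursors c1@5 c3@5 c4@7 c2@8, authorship .1313.22..
After op 6 (delete): buffer="fjjhyk" (len 6), cursors c1@3 c3@3 c2@4 c4@4, authorship .13...
After op 7 (move_left): buffer="fjjhyk" (len 6), cursors c1@2 c3@2 c2@3 c4@3, authorship .13...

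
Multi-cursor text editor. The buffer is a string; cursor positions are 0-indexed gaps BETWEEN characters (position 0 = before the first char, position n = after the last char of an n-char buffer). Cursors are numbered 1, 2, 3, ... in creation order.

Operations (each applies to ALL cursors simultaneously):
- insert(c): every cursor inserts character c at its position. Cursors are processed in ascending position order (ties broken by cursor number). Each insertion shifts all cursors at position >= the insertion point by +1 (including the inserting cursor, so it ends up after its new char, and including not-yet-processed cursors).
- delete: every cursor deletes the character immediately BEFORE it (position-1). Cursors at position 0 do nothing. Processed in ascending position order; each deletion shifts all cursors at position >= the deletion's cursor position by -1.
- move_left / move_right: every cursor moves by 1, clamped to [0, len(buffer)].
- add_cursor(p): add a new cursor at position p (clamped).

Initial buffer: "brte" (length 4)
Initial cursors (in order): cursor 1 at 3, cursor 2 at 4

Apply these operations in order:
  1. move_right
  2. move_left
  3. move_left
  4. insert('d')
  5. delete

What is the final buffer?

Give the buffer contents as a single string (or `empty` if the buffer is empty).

After op 1 (move_right): buffer="brte" (len 4), cursors c1@4 c2@4, authorship ....
After op 2 (move_left): buffer="brte" (len 4), cursors c1@3 c2@3, authorship ....
After op 3 (move_left): buffer="brte" (len 4), cursors c1@2 c2@2, authorship ....
After op 4 (insert('d')): buffer="brddte" (len 6), cursors c1@4 c2@4, authorship ..12..
After op 5 (delete): buffer="brte" (len 4), cursors c1@2 c2@2, authorship ....

Answer: brte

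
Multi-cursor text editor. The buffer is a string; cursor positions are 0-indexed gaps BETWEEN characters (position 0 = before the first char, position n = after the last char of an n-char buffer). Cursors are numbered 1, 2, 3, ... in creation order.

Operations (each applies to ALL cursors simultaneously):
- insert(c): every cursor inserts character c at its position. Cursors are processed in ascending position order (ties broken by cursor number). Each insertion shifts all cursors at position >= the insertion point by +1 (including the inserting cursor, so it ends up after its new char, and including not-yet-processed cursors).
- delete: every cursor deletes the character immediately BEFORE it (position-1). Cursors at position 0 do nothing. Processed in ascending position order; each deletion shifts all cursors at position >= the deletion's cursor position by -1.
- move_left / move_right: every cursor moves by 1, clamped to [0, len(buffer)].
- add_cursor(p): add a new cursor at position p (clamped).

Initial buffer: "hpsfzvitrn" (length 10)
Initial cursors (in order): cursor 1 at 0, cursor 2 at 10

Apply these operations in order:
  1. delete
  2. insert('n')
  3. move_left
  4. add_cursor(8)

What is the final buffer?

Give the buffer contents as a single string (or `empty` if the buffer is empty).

Answer: nhpsfzvitrn

Derivation:
After op 1 (delete): buffer="hpsfzvitr" (len 9), cursors c1@0 c2@9, authorship .........
After op 2 (insert('n')): buffer="nhpsfzvitrn" (len 11), cursors c1@1 c2@11, authorship 1.........2
After op 3 (move_left): buffer="nhpsfzvitrn" (len 11), cursors c1@0 c2@10, authorship 1.........2
After op 4 (add_cursor(8)): buffer="nhpsfzvitrn" (len 11), cursors c1@0 c3@8 c2@10, authorship 1.........2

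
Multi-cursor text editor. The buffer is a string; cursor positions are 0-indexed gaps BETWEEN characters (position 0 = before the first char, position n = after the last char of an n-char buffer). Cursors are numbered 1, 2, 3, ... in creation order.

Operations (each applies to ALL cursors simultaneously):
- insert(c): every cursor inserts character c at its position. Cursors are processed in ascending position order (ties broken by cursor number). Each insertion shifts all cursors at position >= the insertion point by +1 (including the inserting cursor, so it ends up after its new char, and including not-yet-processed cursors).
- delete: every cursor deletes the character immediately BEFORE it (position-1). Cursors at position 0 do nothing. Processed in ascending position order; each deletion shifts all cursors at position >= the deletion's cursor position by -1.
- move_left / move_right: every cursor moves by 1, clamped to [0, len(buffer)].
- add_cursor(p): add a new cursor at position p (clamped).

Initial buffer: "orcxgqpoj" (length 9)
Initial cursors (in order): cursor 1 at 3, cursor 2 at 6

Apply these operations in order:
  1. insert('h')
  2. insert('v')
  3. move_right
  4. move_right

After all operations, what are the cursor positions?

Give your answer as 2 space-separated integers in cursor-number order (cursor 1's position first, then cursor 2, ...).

Answer: 7 12

Derivation:
After op 1 (insert('h')): buffer="orchxgqhpoj" (len 11), cursors c1@4 c2@8, authorship ...1...2...
After op 2 (insert('v')): buffer="orchvxgqhvpoj" (len 13), cursors c1@5 c2@10, authorship ...11...22...
After op 3 (move_right): buffer="orchvxgqhvpoj" (len 13), cursors c1@6 c2@11, authorship ...11...22...
After op 4 (move_right): buffer="orchvxgqhvpoj" (len 13), cursors c1@7 c2@12, authorship ...11...22...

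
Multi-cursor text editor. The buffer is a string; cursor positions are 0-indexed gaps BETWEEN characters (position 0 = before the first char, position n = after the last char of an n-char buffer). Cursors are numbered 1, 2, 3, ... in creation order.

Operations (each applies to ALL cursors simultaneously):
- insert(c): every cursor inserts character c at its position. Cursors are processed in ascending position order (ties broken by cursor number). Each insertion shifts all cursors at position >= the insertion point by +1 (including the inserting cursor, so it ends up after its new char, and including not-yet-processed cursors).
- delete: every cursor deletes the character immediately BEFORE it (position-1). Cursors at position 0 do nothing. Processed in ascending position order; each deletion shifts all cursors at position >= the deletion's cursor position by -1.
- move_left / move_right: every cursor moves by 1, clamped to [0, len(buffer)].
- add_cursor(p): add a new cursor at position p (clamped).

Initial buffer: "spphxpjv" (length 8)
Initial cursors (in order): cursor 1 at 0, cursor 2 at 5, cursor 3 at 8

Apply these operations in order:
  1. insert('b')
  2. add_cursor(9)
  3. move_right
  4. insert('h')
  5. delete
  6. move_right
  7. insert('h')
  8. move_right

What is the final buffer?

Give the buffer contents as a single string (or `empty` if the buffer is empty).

After op 1 (insert('b')): buffer="bspphxbpjvb" (len 11), cursors c1@1 c2@7 c3@11, authorship 1.....2...3
After op 2 (add_cursor(9)): buffer="bspphxbpjvb" (len 11), cursors c1@1 c2@7 c4@9 c3@11, authorship 1.....2...3
After op 3 (move_right): buffer="bspphxbpjvb" (len 11), cursors c1@2 c2@8 c4@10 c3@11, authorship 1.....2...3
After op 4 (insert('h')): buffer="bshpphxbphjvhbh" (len 15), cursors c1@3 c2@10 c4@13 c3@15, authorship 1.1....2.2..433
After op 5 (delete): buffer="bspphxbpjvb" (len 11), cursors c1@2 c2@8 c4@10 c3@11, authorship 1.....2...3
After op 6 (move_right): buffer="bspphxbpjvb" (len 11), cursors c1@3 c2@9 c3@11 c4@11, authorship 1.....2...3
After op 7 (insert('h')): buffer="bsphphxbpjhvbhh" (len 15), cursors c1@4 c2@11 c3@15 c4@15, authorship 1..1...2..2.334
After op 8 (move_right): buffer="bsphphxbpjhvbhh" (len 15), cursors c1@5 c2@12 c3@15 c4@15, authorship 1..1...2..2.334

Answer: bsphphxbpjhvbhh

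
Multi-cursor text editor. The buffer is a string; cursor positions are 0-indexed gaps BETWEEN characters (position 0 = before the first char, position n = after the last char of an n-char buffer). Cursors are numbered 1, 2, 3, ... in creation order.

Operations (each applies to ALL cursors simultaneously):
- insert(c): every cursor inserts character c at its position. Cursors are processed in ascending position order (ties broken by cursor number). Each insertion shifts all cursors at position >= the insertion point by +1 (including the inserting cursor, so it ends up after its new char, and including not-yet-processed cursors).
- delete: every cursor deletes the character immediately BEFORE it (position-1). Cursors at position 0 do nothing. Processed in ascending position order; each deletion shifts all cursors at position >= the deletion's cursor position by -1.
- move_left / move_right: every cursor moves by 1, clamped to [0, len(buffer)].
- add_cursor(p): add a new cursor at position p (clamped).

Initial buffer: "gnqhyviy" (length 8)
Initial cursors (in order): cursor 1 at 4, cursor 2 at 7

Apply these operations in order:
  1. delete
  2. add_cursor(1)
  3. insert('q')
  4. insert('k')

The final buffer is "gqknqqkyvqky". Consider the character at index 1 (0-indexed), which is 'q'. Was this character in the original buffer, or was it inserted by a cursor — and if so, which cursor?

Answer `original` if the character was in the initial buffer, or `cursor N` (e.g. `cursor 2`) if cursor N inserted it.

Answer: cursor 3

Derivation:
After op 1 (delete): buffer="gnqyvy" (len 6), cursors c1@3 c2@5, authorship ......
After op 2 (add_cursor(1)): buffer="gnqyvy" (len 6), cursors c3@1 c1@3 c2@5, authorship ......
After op 3 (insert('q')): buffer="gqnqqyvqy" (len 9), cursors c3@2 c1@5 c2@8, authorship .3..1..2.
After op 4 (insert('k')): buffer="gqknqqkyvqky" (len 12), cursors c3@3 c1@7 c2@11, authorship .33..11..22.
Authorship (.=original, N=cursor N): . 3 3 . . 1 1 . . 2 2 .
Index 1: author = 3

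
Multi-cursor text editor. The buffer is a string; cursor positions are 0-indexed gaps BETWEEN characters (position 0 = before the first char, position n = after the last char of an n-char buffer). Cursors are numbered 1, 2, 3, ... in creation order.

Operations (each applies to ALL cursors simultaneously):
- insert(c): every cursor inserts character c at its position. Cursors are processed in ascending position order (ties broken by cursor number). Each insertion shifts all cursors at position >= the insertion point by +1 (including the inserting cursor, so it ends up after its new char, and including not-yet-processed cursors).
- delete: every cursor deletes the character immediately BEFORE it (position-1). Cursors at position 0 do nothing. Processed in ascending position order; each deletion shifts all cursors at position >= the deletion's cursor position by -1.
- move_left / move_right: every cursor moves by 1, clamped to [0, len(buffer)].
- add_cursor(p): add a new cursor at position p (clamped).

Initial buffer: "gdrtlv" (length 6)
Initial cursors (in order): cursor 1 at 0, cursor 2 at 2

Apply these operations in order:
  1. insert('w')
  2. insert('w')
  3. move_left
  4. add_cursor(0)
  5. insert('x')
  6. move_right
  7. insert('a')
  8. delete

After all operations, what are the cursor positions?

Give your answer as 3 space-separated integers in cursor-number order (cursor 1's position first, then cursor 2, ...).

Answer: 4 9 2

Derivation:
After op 1 (insert('w')): buffer="wgdwrtlv" (len 8), cursors c1@1 c2@4, authorship 1..2....
After op 2 (insert('w')): buffer="wwgdwwrtlv" (len 10), cursors c1@2 c2@6, authorship 11..22....
After op 3 (move_left): buffer="wwgdwwrtlv" (len 10), cursors c1@1 c2@5, authorship 11..22....
After op 4 (add_cursor(0)): buffer="wwgdwwrtlv" (len 10), cursors c3@0 c1@1 c2@5, authorship 11..22....
After op 5 (insert('x')): buffer="xwxwgdwxwrtlv" (len 13), cursors c3@1 c1@3 c2@8, authorship 3111..222....
After op 6 (move_right): buffer="xwxwgdwxwrtlv" (len 13), cursors c3@2 c1@4 c2@9, authorship 3111..222....
After op 7 (insert('a')): buffer="xwaxwagdwxwartlv" (len 16), cursors c3@3 c1@6 c2@12, authorship 313111..2222....
After op 8 (delete): buffer="xwxwgdwxwrtlv" (len 13), cursors c3@2 c1@4 c2@9, authorship 3111..222....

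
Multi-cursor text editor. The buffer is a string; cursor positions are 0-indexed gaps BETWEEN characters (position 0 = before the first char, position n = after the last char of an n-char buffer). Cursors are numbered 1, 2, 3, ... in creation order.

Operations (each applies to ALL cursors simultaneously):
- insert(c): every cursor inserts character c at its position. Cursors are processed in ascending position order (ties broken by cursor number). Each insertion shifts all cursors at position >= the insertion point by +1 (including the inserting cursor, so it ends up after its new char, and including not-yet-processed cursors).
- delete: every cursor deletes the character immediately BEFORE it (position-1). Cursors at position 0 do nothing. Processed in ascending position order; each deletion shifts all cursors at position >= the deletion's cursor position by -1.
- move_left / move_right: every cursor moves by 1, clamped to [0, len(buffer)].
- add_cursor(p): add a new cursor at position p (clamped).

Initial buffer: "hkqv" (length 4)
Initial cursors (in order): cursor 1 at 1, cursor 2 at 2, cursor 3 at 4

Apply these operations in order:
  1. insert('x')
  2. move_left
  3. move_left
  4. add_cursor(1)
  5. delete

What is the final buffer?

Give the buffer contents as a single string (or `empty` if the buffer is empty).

Answer: kxvx

Derivation:
After op 1 (insert('x')): buffer="hxkxqvx" (len 7), cursors c1@2 c2@4 c3@7, authorship .1.2..3
After op 2 (move_left): buffer="hxkxqvx" (len 7), cursors c1@1 c2@3 c3@6, authorship .1.2..3
After op 3 (move_left): buffer="hxkxqvx" (len 7), cursors c1@0 c2@2 c3@5, authorship .1.2..3
After op 4 (add_cursor(1)): buffer="hxkxqvx" (len 7), cursors c1@0 c4@1 c2@2 c3@5, authorship .1.2..3
After op 5 (delete): buffer="kxvx" (len 4), cursors c1@0 c2@0 c4@0 c3@2, authorship .2.3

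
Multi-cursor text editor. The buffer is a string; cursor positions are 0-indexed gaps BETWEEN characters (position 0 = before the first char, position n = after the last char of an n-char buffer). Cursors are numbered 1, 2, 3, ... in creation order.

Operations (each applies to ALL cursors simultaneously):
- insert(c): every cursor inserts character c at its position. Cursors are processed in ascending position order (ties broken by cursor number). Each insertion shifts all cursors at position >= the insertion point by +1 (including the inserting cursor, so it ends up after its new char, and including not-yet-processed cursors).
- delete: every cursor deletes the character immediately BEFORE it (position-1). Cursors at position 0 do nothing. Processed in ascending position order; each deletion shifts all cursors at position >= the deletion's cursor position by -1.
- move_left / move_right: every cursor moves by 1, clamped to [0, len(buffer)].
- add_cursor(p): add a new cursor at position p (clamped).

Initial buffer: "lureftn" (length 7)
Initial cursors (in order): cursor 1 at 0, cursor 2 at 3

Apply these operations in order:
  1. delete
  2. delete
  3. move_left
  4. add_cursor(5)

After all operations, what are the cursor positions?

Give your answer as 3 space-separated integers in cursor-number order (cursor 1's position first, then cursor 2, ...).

Answer: 0 0 5

Derivation:
After op 1 (delete): buffer="lueftn" (len 6), cursors c1@0 c2@2, authorship ......
After op 2 (delete): buffer="leftn" (len 5), cursors c1@0 c2@1, authorship .....
After op 3 (move_left): buffer="leftn" (len 5), cursors c1@0 c2@0, authorship .....
After op 4 (add_cursor(5)): buffer="leftn" (len 5), cursors c1@0 c2@0 c3@5, authorship .....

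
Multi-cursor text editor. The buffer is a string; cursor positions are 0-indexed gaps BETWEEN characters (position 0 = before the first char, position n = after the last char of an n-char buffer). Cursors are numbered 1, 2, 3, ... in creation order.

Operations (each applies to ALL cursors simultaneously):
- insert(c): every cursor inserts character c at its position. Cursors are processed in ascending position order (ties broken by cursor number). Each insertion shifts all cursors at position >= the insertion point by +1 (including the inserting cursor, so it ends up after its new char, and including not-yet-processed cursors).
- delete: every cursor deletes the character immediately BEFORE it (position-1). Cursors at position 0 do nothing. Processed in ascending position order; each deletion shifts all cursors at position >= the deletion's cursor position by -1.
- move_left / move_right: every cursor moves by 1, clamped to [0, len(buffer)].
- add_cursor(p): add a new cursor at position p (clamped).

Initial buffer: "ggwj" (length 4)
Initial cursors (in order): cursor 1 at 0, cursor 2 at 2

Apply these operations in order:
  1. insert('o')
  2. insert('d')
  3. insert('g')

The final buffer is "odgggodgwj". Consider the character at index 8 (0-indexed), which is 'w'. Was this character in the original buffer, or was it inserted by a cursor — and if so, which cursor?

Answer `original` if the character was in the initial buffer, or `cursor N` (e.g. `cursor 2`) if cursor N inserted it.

Answer: original

Derivation:
After op 1 (insert('o')): buffer="oggowj" (len 6), cursors c1@1 c2@4, authorship 1..2..
After op 2 (insert('d')): buffer="odggodwj" (len 8), cursors c1@2 c2@6, authorship 11..22..
After op 3 (insert('g')): buffer="odgggodgwj" (len 10), cursors c1@3 c2@8, authorship 111..222..
Authorship (.=original, N=cursor N): 1 1 1 . . 2 2 2 . .
Index 8: author = original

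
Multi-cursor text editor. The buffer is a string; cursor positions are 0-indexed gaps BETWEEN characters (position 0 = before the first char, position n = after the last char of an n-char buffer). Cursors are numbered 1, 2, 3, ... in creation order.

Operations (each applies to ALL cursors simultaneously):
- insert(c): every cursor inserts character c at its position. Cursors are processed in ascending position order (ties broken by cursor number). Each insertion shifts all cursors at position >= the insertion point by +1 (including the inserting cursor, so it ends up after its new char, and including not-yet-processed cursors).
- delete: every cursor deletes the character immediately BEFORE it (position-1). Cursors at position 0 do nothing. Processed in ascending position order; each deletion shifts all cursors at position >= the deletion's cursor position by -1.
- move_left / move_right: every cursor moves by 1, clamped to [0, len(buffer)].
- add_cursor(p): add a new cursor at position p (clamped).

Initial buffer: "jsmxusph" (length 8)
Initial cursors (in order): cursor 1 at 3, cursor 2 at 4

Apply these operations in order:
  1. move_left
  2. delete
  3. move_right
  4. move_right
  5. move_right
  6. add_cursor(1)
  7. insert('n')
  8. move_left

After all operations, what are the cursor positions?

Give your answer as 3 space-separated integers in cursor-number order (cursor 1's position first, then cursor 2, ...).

Answer: 6 6 1

Derivation:
After op 1 (move_left): buffer="jsmxusph" (len 8), cursors c1@2 c2@3, authorship ........
After op 2 (delete): buffer="jxusph" (len 6), cursors c1@1 c2@1, authorship ......
After op 3 (move_right): buffer="jxusph" (len 6), cursors c1@2 c2@2, authorship ......
After op 4 (move_right): buffer="jxusph" (len 6), cursors c1@3 c2@3, authorship ......
After op 5 (move_right): buffer="jxusph" (len 6), cursors c1@4 c2@4, authorship ......
After op 6 (add_cursor(1)): buffer="jxusph" (len 6), cursors c3@1 c1@4 c2@4, authorship ......
After op 7 (insert('n')): buffer="jnxusnnph" (len 9), cursors c3@2 c1@7 c2@7, authorship .3...12..
After op 8 (move_left): buffer="jnxusnnph" (len 9), cursors c3@1 c1@6 c2@6, authorship .3...12..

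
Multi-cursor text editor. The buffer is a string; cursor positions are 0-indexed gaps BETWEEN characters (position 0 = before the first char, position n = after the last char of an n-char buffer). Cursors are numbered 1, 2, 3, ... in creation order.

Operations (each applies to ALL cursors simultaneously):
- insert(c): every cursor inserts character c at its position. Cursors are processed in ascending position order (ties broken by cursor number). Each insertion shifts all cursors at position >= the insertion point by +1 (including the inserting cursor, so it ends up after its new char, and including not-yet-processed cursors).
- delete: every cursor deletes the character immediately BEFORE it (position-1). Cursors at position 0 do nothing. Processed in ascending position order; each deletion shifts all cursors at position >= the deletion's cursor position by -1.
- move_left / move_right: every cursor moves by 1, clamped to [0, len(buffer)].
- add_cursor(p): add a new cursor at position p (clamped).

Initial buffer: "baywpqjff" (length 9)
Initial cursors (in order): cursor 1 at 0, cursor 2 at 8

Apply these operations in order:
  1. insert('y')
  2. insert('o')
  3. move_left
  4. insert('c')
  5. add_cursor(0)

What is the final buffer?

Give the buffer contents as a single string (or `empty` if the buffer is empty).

After op 1 (insert('y')): buffer="ybaywpqjfyf" (len 11), cursors c1@1 c2@10, authorship 1........2.
After op 2 (insert('o')): buffer="yobaywpqjfyof" (len 13), cursors c1@2 c2@12, authorship 11........22.
After op 3 (move_left): buffer="yobaywpqjfyof" (len 13), cursors c1@1 c2@11, authorship 11........22.
After op 4 (insert('c')): buffer="ycobaywpqjfycof" (len 15), cursors c1@2 c2@13, authorship 111........222.
After op 5 (add_cursor(0)): buffer="ycobaywpqjfycof" (len 15), cursors c3@0 c1@2 c2@13, authorship 111........222.

Answer: ycobaywpqjfycof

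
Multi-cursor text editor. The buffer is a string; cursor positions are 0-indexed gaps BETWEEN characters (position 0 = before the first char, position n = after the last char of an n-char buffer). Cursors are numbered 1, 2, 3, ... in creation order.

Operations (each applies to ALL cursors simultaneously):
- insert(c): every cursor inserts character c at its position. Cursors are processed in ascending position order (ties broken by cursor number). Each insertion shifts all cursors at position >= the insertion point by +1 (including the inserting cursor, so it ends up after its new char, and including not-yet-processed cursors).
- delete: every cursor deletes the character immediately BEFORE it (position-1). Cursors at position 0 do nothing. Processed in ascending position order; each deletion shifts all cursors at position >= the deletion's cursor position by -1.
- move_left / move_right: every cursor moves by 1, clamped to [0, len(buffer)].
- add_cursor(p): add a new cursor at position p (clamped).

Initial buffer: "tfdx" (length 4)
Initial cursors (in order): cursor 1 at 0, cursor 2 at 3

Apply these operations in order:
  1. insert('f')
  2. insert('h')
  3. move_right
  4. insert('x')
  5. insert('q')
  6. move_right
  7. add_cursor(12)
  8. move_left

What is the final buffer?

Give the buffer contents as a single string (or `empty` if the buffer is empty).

After op 1 (insert('f')): buffer="ftfdfx" (len 6), cursors c1@1 c2@5, authorship 1...2.
After op 2 (insert('h')): buffer="fhtfdfhx" (len 8), cursors c1@2 c2@7, authorship 11...22.
After op 3 (move_right): buffer="fhtfdfhx" (len 8), cursors c1@3 c2@8, authorship 11...22.
After op 4 (insert('x')): buffer="fhtxfdfhxx" (len 10), cursors c1@4 c2@10, authorship 11.1..22.2
After op 5 (insert('q')): buffer="fhtxqfdfhxxq" (len 12), cursors c1@5 c2@12, authorship 11.11..22.22
After op 6 (move_right): buffer="fhtxqfdfhxxq" (len 12), cursors c1@6 c2@12, authorship 11.11..22.22
After op 7 (add_cursor(12)): buffer="fhtxqfdfhxxq" (len 12), cursors c1@6 c2@12 c3@12, authorship 11.11..22.22
After op 8 (move_left): buffer="fhtxqfdfhxxq" (len 12), cursors c1@5 c2@11 c3@11, authorship 11.11..22.22

Answer: fhtxqfdfhxxq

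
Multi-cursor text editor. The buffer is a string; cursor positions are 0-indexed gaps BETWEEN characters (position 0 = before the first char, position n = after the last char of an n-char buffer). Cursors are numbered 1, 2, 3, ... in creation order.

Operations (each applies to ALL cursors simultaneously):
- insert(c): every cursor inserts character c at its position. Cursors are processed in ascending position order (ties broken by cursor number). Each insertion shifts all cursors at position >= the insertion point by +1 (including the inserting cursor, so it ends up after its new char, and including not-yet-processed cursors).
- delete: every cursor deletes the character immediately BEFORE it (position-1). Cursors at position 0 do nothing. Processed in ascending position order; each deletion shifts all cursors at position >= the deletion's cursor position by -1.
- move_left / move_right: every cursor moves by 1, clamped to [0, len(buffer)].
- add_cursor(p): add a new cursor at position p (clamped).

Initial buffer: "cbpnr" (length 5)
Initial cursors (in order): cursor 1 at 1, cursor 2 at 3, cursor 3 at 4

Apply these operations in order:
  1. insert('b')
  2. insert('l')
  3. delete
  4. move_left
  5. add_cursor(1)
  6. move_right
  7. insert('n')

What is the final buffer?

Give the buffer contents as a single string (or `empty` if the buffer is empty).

Answer: cbnnbpbnnbnr

Derivation:
After op 1 (insert('b')): buffer="cbbpbnbr" (len 8), cursors c1@2 c2@5 c3@7, authorship .1..2.3.
After op 2 (insert('l')): buffer="cblbpblnblr" (len 11), cursors c1@3 c2@7 c3@10, authorship .11..22.33.
After op 3 (delete): buffer="cbbpbnbr" (len 8), cursors c1@2 c2@5 c3@7, authorship .1..2.3.
After op 4 (move_left): buffer="cbbpbnbr" (len 8), cursors c1@1 c2@4 c3@6, authorship .1..2.3.
After op 5 (add_cursor(1)): buffer="cbbpbnbr" (len 8), cursors c1@1 c4@1 c2@4 c3@6, authorship .1..2.3.
After op 6 (move_right): buffer="cbbpbnbr" (len 8), cursors c1@2 c4@2 c2@5 c3@7, authorship .1..2.3.
After op 7 (insert('n')): buffer="cbnnbpbnnbnr" (len 12), cursors c1@4 c4@4 c2@8 c3@11, authorship .114..22.33.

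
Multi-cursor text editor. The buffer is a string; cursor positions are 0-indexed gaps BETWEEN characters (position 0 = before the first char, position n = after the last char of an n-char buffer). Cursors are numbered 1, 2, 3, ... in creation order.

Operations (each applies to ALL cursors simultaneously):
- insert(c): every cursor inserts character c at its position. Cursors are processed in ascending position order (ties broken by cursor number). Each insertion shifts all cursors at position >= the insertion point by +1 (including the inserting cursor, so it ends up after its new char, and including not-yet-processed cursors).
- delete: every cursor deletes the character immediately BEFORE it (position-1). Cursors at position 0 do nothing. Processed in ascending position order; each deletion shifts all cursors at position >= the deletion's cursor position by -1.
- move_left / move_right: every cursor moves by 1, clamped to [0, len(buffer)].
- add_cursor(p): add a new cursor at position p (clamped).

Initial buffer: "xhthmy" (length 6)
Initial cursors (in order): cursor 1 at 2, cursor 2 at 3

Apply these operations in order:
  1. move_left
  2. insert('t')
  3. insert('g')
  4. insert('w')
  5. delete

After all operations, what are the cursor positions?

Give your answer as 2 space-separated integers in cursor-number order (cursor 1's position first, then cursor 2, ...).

After op 1 (move_left): buffer="xhthmy" (len 6), cursors c1@1 c2@2, authorship ......
After op 2 (insert('t')): buffer="xthtthmy" (len 8), cursors c1@2 c2@4, authorship .1.2....
After op 3 (insert('g')): buffer="xtghtgthmy" (len 10), cursors c1@3 c2@6, authorship .11.22....
After op 4 (insert('w')): buffer="xtgwhtgwthmy" (len 12), cursors c1@4 c2@8, authorship .111.222....
After op 5 (delete): buffer="xtghtgthmy" (len 10), cursors c1@3 c2@6, authorship .11.22....

Answer: 3 6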